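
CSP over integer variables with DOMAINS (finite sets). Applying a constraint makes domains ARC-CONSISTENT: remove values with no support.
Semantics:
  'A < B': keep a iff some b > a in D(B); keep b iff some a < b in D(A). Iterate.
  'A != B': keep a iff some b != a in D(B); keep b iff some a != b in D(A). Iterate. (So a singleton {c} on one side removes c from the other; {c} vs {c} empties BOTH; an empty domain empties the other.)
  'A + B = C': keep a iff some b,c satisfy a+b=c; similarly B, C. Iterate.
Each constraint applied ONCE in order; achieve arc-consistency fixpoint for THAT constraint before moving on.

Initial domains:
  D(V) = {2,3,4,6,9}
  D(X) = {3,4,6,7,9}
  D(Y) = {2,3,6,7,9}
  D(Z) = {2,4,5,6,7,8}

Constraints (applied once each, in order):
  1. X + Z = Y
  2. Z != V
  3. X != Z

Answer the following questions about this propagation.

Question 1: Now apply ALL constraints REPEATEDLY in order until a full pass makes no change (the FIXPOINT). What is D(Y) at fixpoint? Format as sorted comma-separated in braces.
Answer: {6,7,9}

Derivation:
pass 0 (initial): D(Y)={2,3,6,7,9}
pass 1: X {3,4,6,7,9}->{3,4,7}; Y {2,3,6,7,9}->{6,7,9}; Z {2,4,5,6,7,8}->{2,4,5,6}
pass 2: no change
Fixpoint after 2 passes: D(Y) = {6,7,9}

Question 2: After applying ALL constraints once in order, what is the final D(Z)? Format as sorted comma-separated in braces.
Constraint 1 (X + Z = Y) on D(X)={3,4,6,7,9} D(Z)={2,4,5,6,7,8} D(Y)={2,3,6,7,9}: X {3,4,6,7,9}->{3,4,7}; Z {2,4,5,6,7,8}->{2,4,5,6}; Y {2,3,6,7,9}->{6,7,9}
Constraint 2 (Z != V) on D(Z)={2,4,5,6} D(V)={2,3,4,6,9}: no change
Constraint 3 (X != Z) on D(X)={3,4,7} D(Z)={2,4,5,6}: no change
So after all 3 constraints: D(Z) = {2,4,5,6}

Answer: {2,4,5,6}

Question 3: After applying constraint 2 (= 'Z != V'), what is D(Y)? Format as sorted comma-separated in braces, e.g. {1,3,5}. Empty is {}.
Answer: {6,7,9}

Derivation:
Constraint 1 (X + Z = Y) on D(X)={3,4,6,7,9} D(Z)={2,4,5,6,7,8} D(Y)={2,3,6,7,9}: X {3,4,6,7,9}->{3,4,7}; Z {2,4,5,6,7,8}->{2,4,5,6}; Y {2,3,6,7,9}->{6,7,9}
Constraint 2 (Z != V) on D(Z)={2,4,5,6} D(V)={2,3,4,6,9}: no change
So after constraint 2: D(Y) = {6,7,9}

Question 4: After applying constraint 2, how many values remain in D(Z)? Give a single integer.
Constraint 1 (X + Z = Y) on D(X)={3,4,6,7,9} D(Z)={2,4,5,6,7,8} D(Y)={2,3,6,7,9}: X {3,4,6,7,9}->{3,4,7}; Z {2,4,5,6,7,8}->{2,4,5,6}; Y {2,3,6,7,9}->{6,7,9}
Constraint 2 (Z != V) on D(Z)={2,4,5,6} D(V)={2,3,4,6,9}: no change
So after constraint 2: D(Z)={2,4,5,6}, size = 4

Answer: 4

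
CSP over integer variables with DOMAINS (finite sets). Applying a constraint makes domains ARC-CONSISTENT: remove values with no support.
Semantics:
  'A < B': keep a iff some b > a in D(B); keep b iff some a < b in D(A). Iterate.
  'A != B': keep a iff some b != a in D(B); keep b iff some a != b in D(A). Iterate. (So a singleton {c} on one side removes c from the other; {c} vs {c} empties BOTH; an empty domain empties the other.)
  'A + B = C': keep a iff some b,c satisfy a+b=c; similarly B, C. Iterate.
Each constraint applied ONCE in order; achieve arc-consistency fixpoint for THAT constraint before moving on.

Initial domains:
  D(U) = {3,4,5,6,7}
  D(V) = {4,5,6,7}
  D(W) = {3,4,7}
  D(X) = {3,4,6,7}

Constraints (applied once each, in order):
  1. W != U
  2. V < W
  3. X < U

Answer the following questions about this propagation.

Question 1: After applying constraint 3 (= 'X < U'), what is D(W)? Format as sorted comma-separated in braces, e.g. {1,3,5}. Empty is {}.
Constraint 1 (W != U) on D(W)={3,4,7} D(U)={3,4,5,6,7}: no change
Constraint 2 (V < W) on D(V)={4,5,6,7} D(W)={3,4,7}: V {4,5,6,7}->{4,5,6}; W {3,4,7}->{7}
Constraint 3 (X < U) on D(X)={3,4,6,7} D(U)={3,4,5,6,7}: X {3,4,6,7}->{3,4,6}; U {3,4,5,6,7}->{4,5,6,7}
So after constraint 3: D(W) = {7}

Answer: {7}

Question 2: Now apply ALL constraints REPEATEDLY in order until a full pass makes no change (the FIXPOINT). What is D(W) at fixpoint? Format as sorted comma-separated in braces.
pass 0 (initial): D(W)={3,4,7}
pass 1: U {3,4,5,6,7}->{4,5,6,7}; V {4,5,6,7}->{4,5,6}; W {3,4,7}->{7}; X {3,4,6,7}->{3,4,6}
pass 2: U {4,5,6,7}->{4,5,6}; X {3,4,6}->{3,4}
pass 3: no change
Fixpoint after 3 passes: D(W) = {7}

Answer: {7}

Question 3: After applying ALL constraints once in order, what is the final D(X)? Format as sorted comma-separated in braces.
Answer: {3,4,6}

Derivation:
Constraint 1 (W != U) on D(W)={3,4,7} D(U)={3,4,5,6,7}: no change
Constraint 2 (V < W) on D(V)={4,5,6,7} D(W)={3,4,7}: V {4,5,6,7}->{4,5,6}; W {3,4,7}->{7}
Constraint 3 (X < U) on D(X)={3,4,6,7} D(U)={3,4,5,6,7}: X {3,4,6,7}->{3,4,6}; U {3,4,5,6,7}->{4,5,6,7}
So after all 3 constraints: D(X) = {3,4,6}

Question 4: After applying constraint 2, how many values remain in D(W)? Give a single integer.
Answer: 1

Derivation:
Constraint 1 (W != U) on D(W)={3,4,7} D(U)={3,4,5,6,7}: no change
Constraint 2 (V < W) on D(V)={4,5,6,7} D(W)={3,4,7}: V {4,5,6,7}->{4,5,6}; W {3,4,7}->{7}
So after constraint 2: D(W)={7}, size = 1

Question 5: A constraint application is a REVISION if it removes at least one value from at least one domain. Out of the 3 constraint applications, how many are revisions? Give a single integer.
Constraint 1 (W != U) on D(W)={3,4,7} D(U)={3,4,5,6,7}: no change => not a revision
Constraint 2 (V < W) on D(V)={4,5,6,7} D(W)={3,4,7}: V {4,5,6,7}->{4,5,6}; W {3,4,7}->{7} => REVISION
Constraint 3 (X < U) on D(X)={3,4,6,7} D(U)={3,4,5,6,7}: X {3,4,6,7}->{3,4,6}; U {3,4,5,6,7}->{4,5,6,7} => REVISION
Total revisions = 2

Answer: 2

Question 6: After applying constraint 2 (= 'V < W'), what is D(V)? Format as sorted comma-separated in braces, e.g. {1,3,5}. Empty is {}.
Constraint 1 (W != U) on D(W)={3,4,7} D(U)={3,4,5,6,7}: no change
Constraint 2 (V < W) on D(V)={4,5,6,7} D(W)={3,4,7}: V {4,5,6,7}->{4,5,6}; W {3,4,7}->{7}
So after constraint 2: D(V) = {4,5,6}

Answer: {4,5,6}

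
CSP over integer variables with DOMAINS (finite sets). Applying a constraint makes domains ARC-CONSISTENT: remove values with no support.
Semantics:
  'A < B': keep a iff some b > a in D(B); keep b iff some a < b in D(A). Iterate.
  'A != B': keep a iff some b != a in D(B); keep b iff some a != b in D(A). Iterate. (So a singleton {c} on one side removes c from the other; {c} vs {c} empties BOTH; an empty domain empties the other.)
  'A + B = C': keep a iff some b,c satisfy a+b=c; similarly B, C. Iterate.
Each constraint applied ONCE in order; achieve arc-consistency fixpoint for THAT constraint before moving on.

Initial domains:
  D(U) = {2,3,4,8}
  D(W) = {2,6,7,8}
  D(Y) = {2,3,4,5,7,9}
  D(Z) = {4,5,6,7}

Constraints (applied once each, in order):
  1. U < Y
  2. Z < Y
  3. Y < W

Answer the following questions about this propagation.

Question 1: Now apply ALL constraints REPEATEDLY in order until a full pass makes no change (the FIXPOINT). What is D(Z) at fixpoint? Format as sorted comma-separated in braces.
pass 0 (initial): D(Z)={4,5,6,7}
pass 1: W {2,6,7,8}->{6,7,8}; Y {2,3,4,5,7,9}->{5,7}
pass 2: U {2,3,4,8}->{2,3,4}; Z {4,5,6,7}->{4,5,6}
pass 3: no change
Fixpoint after 3 passes: D(Z) = {4,5,6}

Answer: {4,5,6}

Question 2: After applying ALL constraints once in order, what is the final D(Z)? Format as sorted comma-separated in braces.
Constraint 1 (U < Y) on D(U)={2,3,4,8} D(Y)={2,3,4,5,7,9}: Y {2,3,4,5,7,9}->{3,4,5,7,9}
Constraint 2 (Z < Y) on D(Z)={4,5,6,7} D(Y)={3,4,5,7,9}: Y {3,4,5,7,9}->{5,7,9}
Constraint 3 (Y < W) on D(Y)={5,7,9} D(W)={2,6,7,8}: Y {5,7,9}->{5,7}; W {2,6,7,8}->{6,7,8}
So after all 3 constraints: D(Z) = {4,5,6,7}

Answer: {4,5,6,7}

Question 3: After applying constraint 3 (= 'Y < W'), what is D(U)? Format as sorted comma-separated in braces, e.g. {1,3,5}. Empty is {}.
Answer: {2,3,4,8}

Derivation:
Constraint 1 (U < Y) on D(U)={2,3,4,8} D(Y)={2,3,4,5,7,9}: Y {2,3,4,5,7,9}->{3,4,5,7,9}
Constraint 2 (Z < Y) on D(Z)={4,5,6,7} D(Y)={3,4,5,7,9}: Y {3,4,5,7,9}->{5,7,9}
Constraint 3 (Y < W) on D(Y)={5,7,9} D(W)={2,6,7,8}: Y {5,7,9}->{5,7}; W {2,6,7,8}->{6,7,8}
So after constraint 3: D(U) = {2,3,4,8}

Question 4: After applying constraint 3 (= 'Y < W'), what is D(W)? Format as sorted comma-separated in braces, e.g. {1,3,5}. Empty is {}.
Answer: {6,7,8}

Derivation:
Constraint 1 (U < Y) on D(U)={2,3,4,8} D(Y)={2,3,4,5,7,9}: Y {2,3,4,5,7,9}->{3,4,5,7,9}
Constraint 2 (Z < Y) on D(Z)={4,5,6,7} D(Y)={3,4,5,7,9}: Y {3,4,5,7,9}->{5,7,9}
Constraint 3 (Y < W) on D(Y)={5,7,9} D(W)={2,6,7,8}: Y {5,7,9}->{5,7}; W {2,6,7,8}->{6,7,8}
So after constraint 3: D(W) = {6,7,8}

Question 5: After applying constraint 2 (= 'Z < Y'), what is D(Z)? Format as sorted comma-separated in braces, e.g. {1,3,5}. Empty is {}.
Constraint 1 (U < Y) on D(U)={2,3,4,8} D(Y)={2,3,4,5,7,9}: Y {2,3,4,5,7,9}->{3,4,5,7,9}
Constraint 2 (Z < Y) on D(Z)={4,5,6,7} D(Y)={3,4,5,7,9}: Y {3,4,5,7,9}->{5,7,9}
So after constraint 2: D(Z) = {4,5,6,7}

Answer: {4,5,6,7}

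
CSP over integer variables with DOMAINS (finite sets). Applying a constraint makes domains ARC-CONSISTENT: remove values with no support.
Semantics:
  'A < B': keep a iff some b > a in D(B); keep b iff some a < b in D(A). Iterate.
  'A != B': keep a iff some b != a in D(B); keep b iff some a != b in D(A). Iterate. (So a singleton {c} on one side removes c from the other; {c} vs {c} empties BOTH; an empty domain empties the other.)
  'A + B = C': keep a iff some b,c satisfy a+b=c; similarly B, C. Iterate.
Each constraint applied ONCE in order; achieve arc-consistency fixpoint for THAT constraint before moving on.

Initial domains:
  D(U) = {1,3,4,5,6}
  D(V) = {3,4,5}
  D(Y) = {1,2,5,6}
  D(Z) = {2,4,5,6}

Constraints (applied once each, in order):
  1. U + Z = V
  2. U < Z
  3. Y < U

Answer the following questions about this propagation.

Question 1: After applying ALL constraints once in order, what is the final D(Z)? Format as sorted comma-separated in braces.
Answer: {2,4}

Derivation:
Constraint 1 (U + Z = V) on D(U)={1,3,4,5,6} D(Z)={2,4,5,6} D(V)={3,4,5}: U {1,3,4,5,6}->{1,3}; Z {2,4,5,6}->{2,4}; V {3,4,5}->{3,5}
Constraint 2 (U < Z) on D(U)={1,3} D(Z)={2,4}: no change
Constraint 3 (Y < U) on D(Y)={1,2,5,6} D(U)={1,3}: Y {1,2,5,6}->{1,2}; U {1,3}->{3}
So after all 3 constraints: D(Z) = {2,4}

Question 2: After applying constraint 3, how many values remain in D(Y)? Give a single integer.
Answer: 2

Derivation:
Constraint 1 (U + Z = V) on D(U)={1,3,4,5,6} D(Z)={2,4,5,6} D(V)={3,4,5}: U {1,3,4,5,6}->{1,3}; Z {2,4,5,6}->{2,4}; V {3,4,5}->{3,5}
Constraint 2 (U < Z) on D(U)={1,3} D(Z)={2,4}: no change
Constraint 3 (Y < U) on D(Y)={1,2,5,6} D(U)={1,3}: Y {1,2,5,6}->{1,2}; U {1,3}->{3}
So after constraint 3: D(Y)={1,2}, size = 2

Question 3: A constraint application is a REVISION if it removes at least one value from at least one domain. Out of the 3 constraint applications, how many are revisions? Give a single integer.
Constraint 1 (U + Z = V) on D(U)={1,3,4,5,6} D(Z)={2,4,5,6} D(V)={3,4,5}: U {1,3,4,5,6}->{1,3}; Z {2,4,5,6}->{2,4}; V {3,4,5}->{3,5} => REVISION
Constraint 2 (U < Z) on D(U)={1,3} D(Z)={2,4}: no change => not a revision
Constraint 3 (Y < U) on D(Y)={1,2,5,6} D(U)={1,3}: Y {1,2,5,6}->{1,2}; U {1,3}->{3} => REVISION
Total revisions = 2

Answer: 2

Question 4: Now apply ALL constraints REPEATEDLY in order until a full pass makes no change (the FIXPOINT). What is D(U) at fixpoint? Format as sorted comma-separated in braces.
pass 0 (initial): D(U)={1,3,4,5,6}
pass 1: U {1,3,4,5,6}->{3}; V {3,4,5}->{3,5}; Y {1,2,5,6}->{1,2}; Z {2,4,5,6}->{2,4}
pass 2: U {3}->{}; V {3,5}->{5}; Y {1,2}->{}; Z {2,4}->{}
pass 3: V {5}->{}
pass 4: no change
Fixpoint after 4 passes: D(U) = {}

Answer: {}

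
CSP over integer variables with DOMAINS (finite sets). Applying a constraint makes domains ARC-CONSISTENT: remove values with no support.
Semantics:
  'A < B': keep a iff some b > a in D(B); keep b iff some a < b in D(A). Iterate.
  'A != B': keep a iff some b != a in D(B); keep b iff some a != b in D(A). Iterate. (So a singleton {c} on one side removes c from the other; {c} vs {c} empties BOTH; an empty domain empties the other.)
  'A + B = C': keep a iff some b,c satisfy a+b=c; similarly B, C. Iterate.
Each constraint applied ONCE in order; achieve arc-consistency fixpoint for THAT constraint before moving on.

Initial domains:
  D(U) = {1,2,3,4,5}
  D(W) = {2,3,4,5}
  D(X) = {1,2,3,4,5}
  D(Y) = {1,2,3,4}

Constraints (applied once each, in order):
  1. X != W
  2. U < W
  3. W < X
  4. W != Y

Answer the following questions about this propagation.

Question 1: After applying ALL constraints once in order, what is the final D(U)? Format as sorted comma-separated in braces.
Answer: {1,2,3,4}

Derivation:
Constraint 1 (X != W) on D(X)={1,2,3,4,5} D(W)={2,3,4,5}: no change
Constraint 2 (U < W) on D(U)={1,2,3,4,5} D(W)={2,3,4,5}: U {1,2,3,4,5}->{1,2,3,4}
Constraint 3 (W < X) on D(W)={2,3,4,5} D(X)={1,2,3,4,5}: W {2,3,4,5}->{2,3,4}; X {1,2,3,4,5}->{3,4,5}
Constraint 4 (W != Y) on D(W)={2,3,4} D(Y)={1,2,3,4}: no change
So after all 4 constraints: D(U) = {1,2,3,4}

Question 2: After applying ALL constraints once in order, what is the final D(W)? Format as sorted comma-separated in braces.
Constraint 1 (X != W) on D(X)={1,2,3,4,5} D(W)={2,3,4,5}: no change
Constraint 2 (U < W) on D(U)={1,2,3,4,5} D(W)={2,3,4,5}: U {1,2,3,4,5}->{1,2,3,4}
Constraint 3 (W < X) on D(W)={2,3,4,5} D(X)={1,2,3,4,5}: W {2,3,4,5}->{2,3,4}; X {1,2,3,4,5}->{3,4,5}
Constraint 4 (W != Y) on D(W)={2,3,4} D(Y)={1,2,3,4}: no change
So after all 4 constraints: D(W) = {2,3,4}

Answer: {2,3,4}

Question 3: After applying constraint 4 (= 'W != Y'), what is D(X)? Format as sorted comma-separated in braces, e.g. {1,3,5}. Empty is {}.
Answer: {3,4,5}

Derivation:
Constraint 1 (X != W) on D(X)={1,2,3,4,5} D(W)={2,3,4,5}: no change
Constraint 2 (U < W) on D(U)={1,2,3,4,5} D(W)={2,3,4,5}: U {1,2,3,4,5}->{1,2,3,4}
Constraint 3 (W < X) on D(W)={2,3,4,5} D(X)={1,2,3,4,5}: W {2,3,4,5}->{2,3,4}; X {1,2,3,4,5}->{3,4,5}
Constraint 4 (W != Y) on D(W)={2,3,4} D(Y)={1,2,3,4}: no change
So after constraint 4: D(X) = {3,4,5}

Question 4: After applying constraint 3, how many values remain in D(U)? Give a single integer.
Constraint 1 (X != W) on D(X)={1,2,3,4,5} D(W)={2,3,4,5}: no change
Constraint 2 (U < W) on D(U)={1,2,3,4,5} D(W)={2,3,4,5}: U {1,2,3,4,5}->{1,2,3,4}
Constraint 3 (W < X) on D(W)={2,3,4,5} D(X)={1,2,3,4,5}: W {2,3,4,5}->{2,3,4}; X {1,2,3,4,5}->{3,4,5}
So after constraint 3: D(U)={1,2,3,4}, size = 4

Answer: 4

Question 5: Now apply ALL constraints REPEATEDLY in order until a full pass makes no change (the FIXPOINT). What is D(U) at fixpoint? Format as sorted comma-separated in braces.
Answer: {1,2,3}

Derivation:
pass 0 (initial): D(U)={1,2,3,4,5}
pass 1: U {1,2,3,4,5}->{1,2,3,4}; W {2,3,4,5}->{2,3,4}; X {1,2,3,4,5}->{3,4,5}
pass 2: U {1,2,3,4}->{1,2,3}
pass 3: no change
Fixpoint after 3 passes: D(U) = {1,2,3}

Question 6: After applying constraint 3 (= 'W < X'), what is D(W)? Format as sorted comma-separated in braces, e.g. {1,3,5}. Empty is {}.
Answer: {2,3,4}

Derivation:
Constraint 1 (X != W) on D(X)={1,2,3,4,5} D(W)={2,3,4,5}: no change
Constraint 2 (U < W) on D(U)={1,2,3,4,5} D(W)={2,3,4,5}: U {1,2,3,4,5}->{1,2,3,4}
Constraint 3 (W < X) on D(W)={2,3,4,5} D(X)={1,2,3,4,5}: W {2,3,4,5}->{2,3,4}; X {1,2,3,4,5}->{3,4,5}
So after constraint 3: D(W) = {2,3,4}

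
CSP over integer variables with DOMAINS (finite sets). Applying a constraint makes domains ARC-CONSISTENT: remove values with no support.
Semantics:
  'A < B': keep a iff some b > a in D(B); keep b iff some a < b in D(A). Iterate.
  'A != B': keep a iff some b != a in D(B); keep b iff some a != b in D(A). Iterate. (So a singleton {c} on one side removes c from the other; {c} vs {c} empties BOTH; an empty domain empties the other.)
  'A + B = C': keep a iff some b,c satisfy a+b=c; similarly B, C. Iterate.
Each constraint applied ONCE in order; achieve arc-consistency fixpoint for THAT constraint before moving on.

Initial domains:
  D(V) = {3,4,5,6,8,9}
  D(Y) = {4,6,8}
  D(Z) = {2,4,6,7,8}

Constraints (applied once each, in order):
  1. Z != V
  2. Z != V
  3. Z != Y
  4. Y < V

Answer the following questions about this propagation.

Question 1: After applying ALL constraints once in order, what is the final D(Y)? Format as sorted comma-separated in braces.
Answer: {4,6,8}

Derivation:
Constraint 1 (Z != V) on D(Z)={2,4,6,7,8} D(V)={3,4,5,6,8,9}: no change
Constraint 2 (Z != V) on D(Z)={2,4,6,7,8} D(V)={3,4,5,6,8,9}: no change
Constraint 3 (Z != Y) on D(Z)={2,4,6,7,8} D(Y)={4,6,8}: no change
Constraint 4 (Y < V) on D(Y)={4,6,8} D(V)={3,4,5,6,8,9}: V {3,4,5,6,8,9}->{5,6,8,9}
So after all 4 constraints: D(Y) = {4,6,8}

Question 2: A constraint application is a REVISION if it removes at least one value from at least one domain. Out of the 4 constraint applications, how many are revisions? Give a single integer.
Answer: 1

Derivation:
Constraint 1 (Z != V) on D(Z)={2,4,6,7,8} D(V)={3,4,5,6,8,9}: no change => not a revision
Constraint 2 (Z != V) on D(Z)={2,4,6,7,8} D(V)={3,4,5,6,8,9}: no change => not a revision
Constraint 3 (Z != Y) on D(Z)={2,4,6,7,8} D(Y)={4,6,8}: no change => not a revision
Constraint 4 (Y < V) on D(Y)={4,6,8} D(V)={3,4,5,6,8,9}: V {3,4,5,6,8,9}->{5,6,8,9} => REVISION
Total revisions = 1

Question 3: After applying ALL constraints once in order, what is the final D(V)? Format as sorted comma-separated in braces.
Constraint 1 (Z != V) on D(Z)={2,4,6,7,8} D(V)={3,4,5,6,8,9}: no change
Constraint 2 (Z != V) on D(Z)={2,4,6,7,8} D(V)={3,4,5,6,8,9}: no change
Constraint 3 (Z != Y) on D(Z)={2,4,6,7,8} D(Y)={4,6,8}: no change
Constraint 4 (Y < V) on D(Y)={4,6,8} D(V)={3,4,5,6,8,9}: V {3,4,5,6,8,9}->{5,6,8,9}
So after all 4 constraints: D(V) = {5,6,8,9}

Answer: {5,6,8,9}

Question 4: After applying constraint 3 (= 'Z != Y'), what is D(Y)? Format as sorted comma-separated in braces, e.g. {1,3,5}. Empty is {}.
Answer: {4,6,8}

Derivation:
Constraint 1 (Z != V) on D(Z)={2,4,6,7,8} D(V)={3,4,5,6,8,9}: no change
Constraint 2 (Z != V) on D(Z)={2,4,6,7,8} D(V)={3,4,5,6,8,9}: no change
Constraint 3 (Z != Y) on D(Z)={2,4,6,7,8} D(Y)={4,6,8}: no change
So after constraint 3: D(Y) = {4,6,8}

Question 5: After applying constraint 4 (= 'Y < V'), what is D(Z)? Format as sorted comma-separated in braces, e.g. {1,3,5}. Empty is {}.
Answer: {2,4,6,7,8}

Derivation:
Constraint 1 (Z != V) on D(Z)={2,4,6,7,8} D(V)={3,4,5,6,8,9}: no change
Constraint 2 (Z != V) on D(Z)={2,4,6,7,8} D(V)={3,4,5,6,8,9}: no change
Constraint 3 (Z != Y) on D(Z)={2,4,6,7,8} D(Y)={4,6,8}: no change
Constraint 4 (Y < V) on D(Y)={4,6,8} D(V)={3,4,5,6,8,9}: V {3,4,5,6,8,9}->{5,6,8,9}
So after constraint 4: D(Z) = {2,4,6,7,8}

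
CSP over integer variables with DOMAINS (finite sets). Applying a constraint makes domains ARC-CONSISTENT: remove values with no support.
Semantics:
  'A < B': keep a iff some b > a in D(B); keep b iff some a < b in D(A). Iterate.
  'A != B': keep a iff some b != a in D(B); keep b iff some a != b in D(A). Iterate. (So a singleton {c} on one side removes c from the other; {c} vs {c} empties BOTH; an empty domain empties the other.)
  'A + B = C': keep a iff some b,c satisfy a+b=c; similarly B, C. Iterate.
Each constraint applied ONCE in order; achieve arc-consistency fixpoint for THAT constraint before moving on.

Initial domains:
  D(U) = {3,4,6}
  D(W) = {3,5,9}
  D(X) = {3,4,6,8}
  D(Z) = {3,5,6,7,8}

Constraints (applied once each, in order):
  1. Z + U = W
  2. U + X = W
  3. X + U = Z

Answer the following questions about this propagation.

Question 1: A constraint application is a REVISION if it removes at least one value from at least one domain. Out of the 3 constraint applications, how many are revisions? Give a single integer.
Answer: 3

Derivation:
Constraint 1 (Z + U = W) on D(Z)={3,5,6,7,8} D(U)={3,4,6} D(W)={3,5,9}: Z {3,5,6,7,8}->{3,5,6}; W {3,5,9}->{9} => REVISION
Constraint 2 (U + X = W) on D(U)={3,4,6} D(X)={3,4,6,8} D(W)={9}: U {3,4,6}->{3,6}; X {3,4,6,8}->{3,6} => REVISION
Constraint 3 (X + U = Z) on D(X)={3,6} D(U)={3,6} D(Z)={3,5,6}: X {3,6}->{3}; U {3,6}->{3}; Z {3,5,6}->{6} => REVISION
Total revisions = 3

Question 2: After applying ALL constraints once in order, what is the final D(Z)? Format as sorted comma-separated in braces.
Constraint 1 (Z + U = W) on D(Z)={3,5,6,7,8} D(U)={3,4,6} D(W)={3,5,9}: Z {3,5,6,7,8}->{3,5,6}; W {3,5,9}->{9}
Constraint 2 (U + X = W) on D(U)={3,4,6} D(X)={3,4,6,8} D(W)={9}: U {3,4,6}->{3,6}; X {3,4,6,8}->{3,6}
Constraint 3 (X + U = Z) on D(X)={3,6} D(U)={3,6} D(Z)={3,5,6}: X {3,6}->{3}; U {3,6}->{3}; Z {3,5,6}->{6}
So after all 3 constraints: D(Z) = {6}

Answer: {6}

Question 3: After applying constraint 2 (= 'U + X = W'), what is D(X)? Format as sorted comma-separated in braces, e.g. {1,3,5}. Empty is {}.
Constraint 1 (Z + U = W) on D(Z)={3,5,6,7,8} D(U)={3,4,6} D(W)={3,5,9}: Z {3,5,6,7,8}->{3,5,6}; W {3,5,9}->{9}
Constraint 2 (U + X = W) on D(U)={3,4,6} D(X)={3,4,6,8} D(W)={9}: U {3,4,6}->{3,6}; X {3,4,6,8}->{3,6}
So after constraint 2: D(X) = {3,6}

Answer: {3,6}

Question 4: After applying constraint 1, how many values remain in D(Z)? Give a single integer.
Constraint 1 (Z + U = W) on D(Z)={3,5,6,7,8} D(U)={3,4,6} D(W)={3,5,9}: Z {3,5,6,7,8}->{3,5,6}; W {3,5,9}->{9}
So after constraint 1: D(Z)={3,5,6}, size = 3

Answer: 3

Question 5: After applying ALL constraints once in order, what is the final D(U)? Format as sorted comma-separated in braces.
Constraint 1 (Z + U = W) on D(Z)={3,5,6,7,8} D(U)={3,4,6} D(W)={3,5,9}: Z {3,5,6,7,8}->{3,5,6}; W {3,5,9}->{9}
Constraint 2 (U + X = W) on D(U)={3,4,6} D(X)={3,4,6,8} D(W)={9}: U {3,4,6}->{3,6}; X {3,4,6,8}->{3,6}
Constraint 3 (X + U = Z) on D(X)={3,6} D(U)={3,6} D(Z)={3,5,6}: X {3,6}->{3}; U {3,6}->{3}; Z {3,5,6}->{6}
So after all 3 constraints: D(U) = {3}

Answer: {3}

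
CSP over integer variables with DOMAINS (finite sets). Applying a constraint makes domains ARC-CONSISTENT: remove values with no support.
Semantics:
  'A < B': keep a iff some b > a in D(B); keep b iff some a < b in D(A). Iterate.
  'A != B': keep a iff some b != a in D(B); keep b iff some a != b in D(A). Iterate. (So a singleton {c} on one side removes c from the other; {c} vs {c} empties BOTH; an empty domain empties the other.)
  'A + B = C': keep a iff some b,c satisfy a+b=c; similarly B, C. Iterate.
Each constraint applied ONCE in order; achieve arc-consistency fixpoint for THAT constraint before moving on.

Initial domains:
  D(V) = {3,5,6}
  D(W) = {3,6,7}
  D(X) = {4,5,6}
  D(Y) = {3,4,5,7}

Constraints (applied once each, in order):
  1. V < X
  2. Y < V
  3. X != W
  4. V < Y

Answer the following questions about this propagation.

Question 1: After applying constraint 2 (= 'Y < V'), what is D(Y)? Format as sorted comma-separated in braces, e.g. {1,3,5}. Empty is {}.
Answer: {3,4}

Derivation:
Constraint 1 (V < X) on D(V)={3,5,6} D(X)={4,5,6}: V {3,5,6}->{3,5}
Constraint 2 (Y < V) on D(Y)={3,4,5,7} D(V)={3,5}: Y {3,4,5,7}->{3,4}; V {3,5}->{5}
So after constraint 2: D(Y) = {3,4}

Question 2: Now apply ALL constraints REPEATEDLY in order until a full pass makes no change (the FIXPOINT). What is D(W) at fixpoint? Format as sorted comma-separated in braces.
Answer: {}

Derivation:
pass 0 (initial): D(W)={3,6,7}
pass 1: V {3,5,6}->{}; Y {3,4,5,7}->{}
pass 2: W {3,6,7}->{}; X {4,5,6}->{}
pass 3: no change
Fixpoint after 3 passes: D(W) = {}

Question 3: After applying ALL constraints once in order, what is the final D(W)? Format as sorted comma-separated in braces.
Constraint 1 (V < X) on D(V)={3,5,6} D(X)={4,5,6}: V {3,5,6}->{3,5}
Constraint 2 (Y < V) on D(Y)={3,4,5,7} D(V)={3,5}: Y {3,4,5,7}->{3,4}; V {3,5}->{5}
Constraint 3 (X != W) on D(X)={4,5,6} D(W)={3,6,7}: no change
Constraint 4 (V < Y) on D(V)={5} D(Y)={3,4}: V {5}->{}; Y {3,4}->{}
So after all 4 constraints: D(W) = {3,6,7}

Answer: {3,6,7}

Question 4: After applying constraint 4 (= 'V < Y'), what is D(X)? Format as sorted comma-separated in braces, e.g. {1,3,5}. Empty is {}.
Answer: {4,5,6}

Derivation:
Constraint 1 (V < X) on D(V)={3,5,6} D(X)={4,5,6}: V {3,5,6}->{3,5}
Constraint 2 (Y < V) on D(Y)={3,4,5,7} D(V)={3,5}: Y {3,4,5,7}->{3,4}; V {3,5}->{5}
Constraint 3 (X != W) on D(X)={4,5,6} D(W)={3,6,7}: no change
Constraint 4 (V < Y) on D(V)={5} D(Y)={3,4}: V {5}->{}; Y {3,4}->{}
So after constraint 4: D(X) = {4,5,6}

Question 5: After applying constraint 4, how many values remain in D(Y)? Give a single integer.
Constraint 1 (V < X) on D(V)={3,5,6} D(X)={4,5,6}: V {3,5,6}->{3,5}
Constraint 2 (Y < V) on D(Y)={3,4,5,7} D(V)={3,5}: Y {3,4,5,7}->{3,4}; V {3,5}->{5}
Constraint 3 (X != W) on D(X)={4,5,6} D(W)={3,6,7}: no change
Constraint 4 (V < Y) on D(V)={5} D(Y)={3,4}: V {5}->{}; Y {3,4}->{}
So after constraint 4: D(Y)={}, size = 0

Answer: 0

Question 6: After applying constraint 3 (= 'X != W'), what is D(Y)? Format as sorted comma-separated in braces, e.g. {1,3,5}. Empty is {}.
Constraint 1 (V < X) on D(V)={3,5,6} D(X)={4,5,6}: V {3,5,6}->{3,5}
Constraint 2 (Y < V) on D(Y)={3,4,5,7} D(V)={3,5}: Y {3,4,5,7}->{3,4}; V {3,5}->{5}
Constraint 3 (X != W) on D(X)={4,5,6} D(W)={3,6,7}: no change
So after constraint 3: D(Y) = {3,4}

Answer: {3,4}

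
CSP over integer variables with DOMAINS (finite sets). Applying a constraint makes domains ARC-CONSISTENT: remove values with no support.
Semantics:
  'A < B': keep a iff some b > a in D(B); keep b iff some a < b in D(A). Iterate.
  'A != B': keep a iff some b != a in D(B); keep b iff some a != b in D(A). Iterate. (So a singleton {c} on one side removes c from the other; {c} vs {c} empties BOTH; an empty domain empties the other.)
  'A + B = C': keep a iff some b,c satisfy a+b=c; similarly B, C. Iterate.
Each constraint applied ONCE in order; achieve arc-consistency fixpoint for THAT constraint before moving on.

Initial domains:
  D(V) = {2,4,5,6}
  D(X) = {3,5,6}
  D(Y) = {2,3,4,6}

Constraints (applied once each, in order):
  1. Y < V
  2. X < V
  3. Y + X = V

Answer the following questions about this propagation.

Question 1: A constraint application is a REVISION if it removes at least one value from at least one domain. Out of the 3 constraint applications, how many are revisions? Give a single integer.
Answer: 3

Derivation:
Constraint 1 (Y < V) on D(Y)={2,3,4,6} D(V)={2,4,5,6}: Y {2,3,4,6}->{2,3,4}; V {2,4,5,6}->{4,5,6} => REVISION
Constraint 2 (X < V) on D(X)={3,5,6} D(V)={4,5,6}: X {3,5,6}->{3,5} => REVISION
Constraint 3 (Y + X = V) on D(Y)={2,3,4} D(X)={3,5} D(V)={4,5,6}: Y {2,3,4}->{2,3}; X {3,5}->{3}; V {4,5,6}->{5,6} => REVISION
Total revisions = 3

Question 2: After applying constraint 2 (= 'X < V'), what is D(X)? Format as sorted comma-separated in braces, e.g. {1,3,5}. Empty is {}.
Answer: {3,5}

Derivation:
Constraint 1 (Y < V) on D(Y)={2,3,4,6} D(V)={2,4,5,6}: Y {2,3,4,6}->{2,3,4}; V {2,4,5,6}->{4,5,6}
Constraint 2 (X < V) on D(X)={3,5,6} D(V)={4,5,6}: X {3,5,6}->{3,5}
So after constraint 2: D(X) = {3,5}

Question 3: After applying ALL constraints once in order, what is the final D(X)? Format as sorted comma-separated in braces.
Answer: {3}

Derivation:
Constraint 1 (Y < V) on D(Y)={2,3,4,6} D(V)={2,4,5,6}: Y {2,3,4,6}->{2,3,4}; V {2,4,5,6}->{4,5,6}
Constraint 2 (X < V) on D(X)={3,5,6} D(V)={4,5,6}: X {3,5,6}->{3,5}
Constraint 3 (Y + X = V) on D(Y)={2,3,4} D(X)={3,5} D(V)={4,5,6}: Y {2,3,4}->{2,3}; X {3,5}->{3}; V {4,5,6}->{5,6}
So after all 3 constraints: D(X) = {3}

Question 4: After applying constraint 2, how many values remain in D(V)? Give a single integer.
Answer: 3

Derivation:
Constraint 1 (Y < V) on D(Y)={2,3,4,6} D(V)={2,4,5,6}: Y {2,3,4,6}->{2,3,4}; V {2,4,5,6}->{4,5,6}
Constraint 2 (X < V) on D(X)={3,5,6} D(V)={4,5,6}: X {3,5,6}->{3,5}
So after constraint 2: D(V)={4,5,6}, size = 3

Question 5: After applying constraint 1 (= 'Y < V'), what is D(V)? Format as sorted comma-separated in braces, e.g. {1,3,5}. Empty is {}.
Constraint 1 (Y < V) on D(Y)={2,3,4,6} D(V)={2,4,5,6}: Y {2,3,4,6}->{2,3,4}; V {2,4,5,6}->{4,5,6}
So after constraint 1: D(V) = {4,5,6}

Answer: {4,5,6}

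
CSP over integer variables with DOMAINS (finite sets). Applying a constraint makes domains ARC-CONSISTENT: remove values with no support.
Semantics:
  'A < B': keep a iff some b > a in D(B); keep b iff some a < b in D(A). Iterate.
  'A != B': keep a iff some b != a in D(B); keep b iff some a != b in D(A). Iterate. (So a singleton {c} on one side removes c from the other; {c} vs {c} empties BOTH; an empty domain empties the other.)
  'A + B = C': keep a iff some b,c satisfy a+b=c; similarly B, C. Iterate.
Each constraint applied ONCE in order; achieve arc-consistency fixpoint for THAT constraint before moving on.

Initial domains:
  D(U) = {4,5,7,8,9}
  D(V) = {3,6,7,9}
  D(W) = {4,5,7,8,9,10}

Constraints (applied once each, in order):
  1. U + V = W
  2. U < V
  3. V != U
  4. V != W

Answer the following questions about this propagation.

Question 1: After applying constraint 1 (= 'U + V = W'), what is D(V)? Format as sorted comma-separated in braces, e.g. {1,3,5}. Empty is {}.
Constraint 1 (U + V = W) on D(U)={4,5,7,8,9} D(V)={3,6,7,9} D(W)={4,5,7,8,9,10}: U {4,5,7,8,9}->{4,5,7}; V {3,6,7,9}->{3,6}; W {4,5,7,8,9,10}->{7,8,10}
So after constraint 1: D(V) = {3,6}

Answer: {3,6}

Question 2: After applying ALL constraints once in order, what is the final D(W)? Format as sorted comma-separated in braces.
Answer: {7,8,10}

Derivation:
Constraint 1 (U + V = W) on D(U)={4,5,7,8,9} D(V)={3,6,7,9} D(W)={4,5,7,8,9,10}: U {4,5,7,8,9}->{4,5,7}; V {3,6,7,9}->{3,6}; W {4,5,7,8,9,10}->{7,8,10}
Constraint 2 (U < V) on D(U)={4,5,7} D(V)={3,6}: U {4,5,7}->{4,5}; V {3,6}->{6}
Constraint 3 (V != U) on D(V)={6} D(U)={4,5}: no change
Constraint 4 (V != W) on D(V)={6} D(W)={7,8,10}: no change
So after all 4 constraints: D(W) = {7,8,10}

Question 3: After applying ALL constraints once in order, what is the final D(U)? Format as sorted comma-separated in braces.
Answer: {4,5}

Derivation:
Constraint 1 (U + V = W) on D(U)={4,5,7,8,9} D(V)={3,6,7,9} D(W)={4,5,7,8,9,10}: U {4,5,7,8,9}->{4,5,7}; V {3,6,7,9}->{3,6}; W {4,5,7,8,9,10}->{7,8,10}
Constraint 2 (U < V) on D(U)={4,5,7} D(V)={3,6}: U {4,5,7}->{4,5}; V {3,6}->{6}
Constraint 3 (V != U) on D(V)={6} D(U)={4,5}: no change
Constraint 4 (V != W) on D(V)={6} D(W)={7,8,10}: no change
So after all 4 constraints: D(U) = {4,5}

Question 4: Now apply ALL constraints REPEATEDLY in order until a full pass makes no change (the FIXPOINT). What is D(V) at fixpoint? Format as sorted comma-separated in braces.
pass 0 (initial): D(V)={3,6,7,9}
pass 1: U {4,5,7,8,9}->{4,5}; V {3,6,7,9}->{6}; W {4,5,7,8,9,10}->{7,8,10}
pass 2: U {4,5}->{4}; W {7,8,10}->{10}
pass 3: no change
Fixpoint after 3 passes: D(V) = {6}

Answer: {6}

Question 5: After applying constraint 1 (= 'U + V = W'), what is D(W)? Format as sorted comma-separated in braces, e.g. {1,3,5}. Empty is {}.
Answer: {7,8,10}

Derivation:
Constraint 1 (U + V = W) on D(U)={4,5,7,8,9} D(V)={3,6,7,9} D(W)={4,5,7,8,9,10}: U {4,5,7,8,9}->{4,5,7}; V {3,6,7,9}->{3,6}; W {4,5,7,8,9,10}->{7,8,10}
So after constraint 1: D(W) = {7,8,10}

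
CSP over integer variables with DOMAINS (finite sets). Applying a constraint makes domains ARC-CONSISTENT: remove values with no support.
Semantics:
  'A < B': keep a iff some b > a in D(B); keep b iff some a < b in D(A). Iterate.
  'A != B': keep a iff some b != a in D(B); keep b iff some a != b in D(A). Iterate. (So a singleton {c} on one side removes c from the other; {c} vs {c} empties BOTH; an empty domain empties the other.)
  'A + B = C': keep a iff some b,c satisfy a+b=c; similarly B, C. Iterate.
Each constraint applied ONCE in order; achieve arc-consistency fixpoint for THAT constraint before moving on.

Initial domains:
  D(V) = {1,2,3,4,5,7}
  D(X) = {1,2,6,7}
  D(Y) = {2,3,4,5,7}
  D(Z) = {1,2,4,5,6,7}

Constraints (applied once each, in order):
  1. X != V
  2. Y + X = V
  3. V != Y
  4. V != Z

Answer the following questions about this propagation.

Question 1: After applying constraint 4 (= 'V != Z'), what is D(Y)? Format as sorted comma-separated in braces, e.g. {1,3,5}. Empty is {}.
Answer: {2,3,4,5}

Derivation:
Constraint 1 (X != V) on D(X)={1,2,6,7} D(V)={1,2,3,4,5,7}: no change
Constraint 2 (Y + X = V) on D(Y)={2,3,4,5,7} D(X)={1,2,6,7} D(V)={1,2,3,4,5,7}: Y {2,3,4,5,7}->{2,3,4,5}; X {1,2,6,7}->{1,2}; V {1,2,3,4,5,7}->{3,4,5,7}
Constraint 3 (V != Y) on D(V)={3,4,5,7} D(Y)={2,3,4,5}: no change
Constraint 4 (V != Z) on D(V)={3,4,5,7} D(Z)={1,2,4,5,6,7}: no change
So after constraint 4: D(Y) = {2,3,4,5}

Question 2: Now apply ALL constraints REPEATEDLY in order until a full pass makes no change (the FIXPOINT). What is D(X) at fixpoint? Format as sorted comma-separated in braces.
Answer: {1,2}

Derivation:
pass 0 (initial): D(X)={1,2,6,7}
pass 1: V {1,2,3,4,5,7}->{3,4,5,7}; X {1,2,6,7}->{1,2}; Y {2,3,4,5,7}->{2,3,4,5}
pass 2: no change
Fixpoint after 2 passes: D(X) = {1,2}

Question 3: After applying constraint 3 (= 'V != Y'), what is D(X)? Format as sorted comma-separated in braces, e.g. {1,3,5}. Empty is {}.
Constraint 1 (X != V) on D(X)={1,2,6,7} D(V)={1,2,3,4,5,7}: no change
Constraint 2 (Y + X = V) on D(Y)={2,3,4,5,7} D(X)={1,2,6,7} D(V)={1,2,3,4,5,7}: Y {2,3,4,5,7}->{2,3,4,5}; X {1,2,6,7}->{1,2}; V {1,2,3,4,5,7}->{3,4,5,7}
Constraint 3 (V != Y) on D(V)={3,4,5,7} D(Y)={2,3,4,5}: no change
So after constraint 3: D(X) = {1,2}

Answer: {1,2}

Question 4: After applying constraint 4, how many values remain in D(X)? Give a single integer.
Constraint 1 (X != V) on D(X)={1,2,6,7} D(V)={1,2,3,4,5,7}: no change
Constraint 2 (Y + X = V) on D(Y)={2,3,4,5,7} D(X)={1,2,6,7} D(V)={1,2,3,4,5,7}: Y {2,3,4,5,7}->{2,3,4,5}; X {1,2,6,7}->{1,2}; V {1,2,3,4,5,7}->{3,4,5,7}
Constraint 3 (V != Y) on D(V)={3,4,5,7} D(Y)={2,3,4,5}: no change
Constraint 4 (V != Z) on D(V)={3,4,5,7} D(Z)={1,2,4,5,6,7}: no change
So after constraint 4: D(X)={1,2}, size = 2

Answer: 2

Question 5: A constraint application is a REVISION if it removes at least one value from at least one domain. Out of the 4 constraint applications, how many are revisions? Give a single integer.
Answer: 1

Derivation:
Constraint 1 (X != V) on D(X)={1,2,6,7} D(V)={1,2,3,4,5,7}: no change => not a revision
Constraint 2 (Y + X = V) on D(Y)={2,3,4,5,7} D(X)={1,2,6,7} D(V)={1,2,3,4,5,7}: Y {2,3,4,5,7}->{2,3,4,5}; X {1,2,6,7}->{1,2}; V {1,2,3,4,5,7}->{3,4,5,7} => REVISION
Constraint 3 (V != Y) on D(V)={3,4,5,7} D(Y)={2,3,4,5}: no change => not a revision
Constraint 4 (V != Z) on D(V)={3,4,5,7} D(Z)={1,2,4,5,6,7}: no change => not a revision
Total revisions = 1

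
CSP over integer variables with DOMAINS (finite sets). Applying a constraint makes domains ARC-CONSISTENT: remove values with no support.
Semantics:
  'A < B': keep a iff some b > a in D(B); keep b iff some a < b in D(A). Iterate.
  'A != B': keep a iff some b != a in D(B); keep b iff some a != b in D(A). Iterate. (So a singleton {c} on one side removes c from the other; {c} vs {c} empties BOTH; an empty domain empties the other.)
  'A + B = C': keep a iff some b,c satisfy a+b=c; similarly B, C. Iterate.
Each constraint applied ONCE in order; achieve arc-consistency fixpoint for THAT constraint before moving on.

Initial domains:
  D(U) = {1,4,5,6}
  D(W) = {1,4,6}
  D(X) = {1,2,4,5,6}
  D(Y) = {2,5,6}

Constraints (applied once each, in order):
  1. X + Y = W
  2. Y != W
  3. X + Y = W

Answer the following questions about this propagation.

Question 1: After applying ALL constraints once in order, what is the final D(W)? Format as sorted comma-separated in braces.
Constraint 1 (X + Y = W) on D(X)={1,2,4,5,6} D(Y)={2,5,6} D(W)={1,4,6}: X {1,2,4,5,6}->{1,2,4}; Y {2,5,6}->{2,5}; W {1,4,6}->{4,6}
Constraint 2 (Y != W) on D(Y)={2,5} D(W)={4,6}: no change
Constraint 3 (X + Y = W) on D(X)={1,2,4} D(Y)={2,5} D(W)={4,6}: no change
So after all 3 constraints: D(W) = {4,6}

Answer: {4,6}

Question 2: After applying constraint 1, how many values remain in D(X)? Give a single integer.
Constraint 1 (X + Y = W) on D(X)={1,2,4,5,6} D(Y)={2,5,6} D(W)={1,4,6}: X {1,2,4,5,6}->{1,2,4}; Y {2,5,6}->{2,5}; W {1,4,6}->{4,6}
So after constraint 1: D(X)={1,2,4}, size = 3

Answer: 3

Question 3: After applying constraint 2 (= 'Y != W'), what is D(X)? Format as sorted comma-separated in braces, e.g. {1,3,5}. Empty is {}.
Answer: {1,2,4}

Derivation:
Constraint 1 (X + Y = W) on D(X)={1,2,4,5,6} D(Y)={2,5,6} D(W)={1,4,6}: X {1,2,4,5,6}->{1,2,4}; Y {2,5,6}->{2,5}; W {1,4,6}->{4,6}
Constraint 2 (Y != W) on D(Y)={2,5} D(W)={4,6}: no change
So after constraint 2: D(X) = {1,2,4}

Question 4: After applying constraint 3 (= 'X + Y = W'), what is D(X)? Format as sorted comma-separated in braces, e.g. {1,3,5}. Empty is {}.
Answer: {1,2,4}

Derivation:
Constraint 1 (X + Y = W) on D(X)={1,2,4,5,6} D(Y)={2,5,6} D(W)={1,4,6}: X {1,2,4,5,6}->{1,2,4}; Y {2,5,6}->{2,5}; W {1,4,6}->{4,6}
Constraint 2 (Y != W) on D(Y)={2,5} D(W)={4,6}: no change
Constraint 3 (X + Y = W) on D(X)={1,2,4} D(Y)={2,5} D(W)={4,6}: no change
So after constraint 3: D(X) = {1,2,4}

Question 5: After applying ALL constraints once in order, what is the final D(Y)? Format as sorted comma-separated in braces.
Answer: {2,5}

Derivation:
Constraint 1 (X + Y = W) on D(X)={1,2,4,5,6} D(Y)={2,5,6} D(W)={1,4,6}: X {1,2,4,5,6}->{1,2,4}; Y {2,5,6}->{2,5}; W {1,4,6}->{4,6}
Constraint 2 (Y != W) on D(Y)={2,5} D(W)={4,6}: no change
Constraint 3 (X + Y = W) on D(X)={1,2,4} D(Y)={2,5} D(W)={4,6}: no change
So after all 3 constraints: D(Y) = {2,5}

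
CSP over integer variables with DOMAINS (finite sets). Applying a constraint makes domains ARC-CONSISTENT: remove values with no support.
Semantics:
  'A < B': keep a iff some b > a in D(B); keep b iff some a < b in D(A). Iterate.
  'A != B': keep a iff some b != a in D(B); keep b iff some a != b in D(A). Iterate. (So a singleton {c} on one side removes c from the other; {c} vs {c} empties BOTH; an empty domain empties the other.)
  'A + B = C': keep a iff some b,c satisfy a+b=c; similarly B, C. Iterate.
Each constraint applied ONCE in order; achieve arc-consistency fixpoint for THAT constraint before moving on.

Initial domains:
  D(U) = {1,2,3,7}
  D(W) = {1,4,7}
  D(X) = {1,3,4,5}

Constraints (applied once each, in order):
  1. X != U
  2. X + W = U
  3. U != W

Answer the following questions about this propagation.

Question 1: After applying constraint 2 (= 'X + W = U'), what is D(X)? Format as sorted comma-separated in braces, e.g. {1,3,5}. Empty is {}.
Constraint 1 (X != U) on D(X)={1,3,4,5} D(U)={1,2,3,7}: no change
Constraint 2 (X + W = U) on D(X)={1,3,4,5} D(W)={1,4,7} D(U)={1,2,3,7}: X {1,3,4,5}->{1,3}; W {1,4,7}->{1,4}; U {1,2,3,7}->{2,7}
So after constraint 2: D(X) = {1,3}

Answer: {1,3}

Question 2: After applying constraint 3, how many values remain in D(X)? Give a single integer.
Constraint 1 (X != U) on D(X)={1,3,4,5} D(U)={1,2,3,7}: no change
Constraint 2 (X + W = U) on D(X)={1,3,4,5} D(W)={1,4,7} D(U)={1,2,3,7}: X {1,3,4,5}->{1,3}; W {1,4,7}->{1,4}; U {1,2,3,7}->{2,7}
Constraint 3 (U != W) on D(U)={2,7} D(W)={1,4}: no change
So after constraint 3: D(X)={1,3}, size = 2

Answer: 2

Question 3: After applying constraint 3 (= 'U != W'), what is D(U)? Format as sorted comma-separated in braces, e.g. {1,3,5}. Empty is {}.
Answer: {2,7}

Derivation:
Constraint 1 (X != U) on D(X)={1,3,4,5} D(U)={1,2,3,7}: no change
Constraint 2 (X + W = U) on D(X)={1,3,4,5} D(W)={1,4,7} D(U)={1,2,3,7}: X {1,3,4,5}->{1,3}; W {1,4,7}->{1,4}; U {1,2,3,7}->{2,7}
Constraint 3 (U != W) on D(U)={2,7} D(W)={1,4}: no change
So after constraint 3: D(U) = {2,7}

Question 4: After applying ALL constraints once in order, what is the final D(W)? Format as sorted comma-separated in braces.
Constraint 1 (X != U) on D(X)={1,3,4,5} D(U)={1,2,3,7}: no change
Constraint 2 (X + W = U) on D(X)={1,3,4,5} D(W)={1,4,7} D(U)={1,2,3,7}: X {1,3,4,5}->{1,3}; W {1,4,7}->{1,4}; U {1,2,3,7}->{2,7}
Constraint 3 (U != W) on D(U)={2,7} D(W)={1,4}: no change
So after all 3 constraints: D(W) = {1,4}

Answer: {1,4}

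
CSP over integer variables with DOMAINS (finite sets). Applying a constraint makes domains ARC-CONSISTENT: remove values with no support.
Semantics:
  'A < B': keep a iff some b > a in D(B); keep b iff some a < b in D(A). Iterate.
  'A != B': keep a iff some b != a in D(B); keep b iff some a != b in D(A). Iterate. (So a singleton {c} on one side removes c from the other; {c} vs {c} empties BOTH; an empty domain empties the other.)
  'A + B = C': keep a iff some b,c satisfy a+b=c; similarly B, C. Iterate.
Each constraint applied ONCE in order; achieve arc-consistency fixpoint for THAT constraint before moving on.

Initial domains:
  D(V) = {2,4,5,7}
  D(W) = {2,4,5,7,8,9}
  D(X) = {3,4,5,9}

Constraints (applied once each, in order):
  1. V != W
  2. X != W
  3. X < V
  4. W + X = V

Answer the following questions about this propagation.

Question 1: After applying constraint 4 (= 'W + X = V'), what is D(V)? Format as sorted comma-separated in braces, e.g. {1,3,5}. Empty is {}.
Answer: {5,7}

Derivation:
Constraint 1 (V != W) on D(V)={2,4,5,7} D(W)={2,4,5,7,8,9}: no change
Constraint 2 (X != W) on D(X)={3,4,5,9} D(W)={2,4,5,7,8,9}: no change
Constraint 3 (X < V) on D(X)={3,4,5,9} D(V)={2,4,5,7}: X {3,4,5,9}->{3,4,5}; V {2,4,5,7}->{4,5,7}
Constraint 4 (W + X = V) on D(W)={2,4,5,7,8,9} D(X)={3,4,5} D(V)={4,5,7}: W {2,4,5,7,8,9}->{2,4}; X {3,4,5}->{3,5}; V {4,5,7}->{5,7}
So after constraint 4: D(V) = {5,7}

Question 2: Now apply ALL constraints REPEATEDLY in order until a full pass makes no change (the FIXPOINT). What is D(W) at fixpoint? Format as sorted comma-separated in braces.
pass 0 (initial): D(W)={2,4,5,7,8,9}
pass 1: V {2,4,5,7}->{5,7}; W {2,4,5,7,8,9}->{2,4}; X {3,4,5,9}->{3,5}
pass 2: no change
Fixpoint after 2 passes: D(W) = {2,4}

Answer: {2,4}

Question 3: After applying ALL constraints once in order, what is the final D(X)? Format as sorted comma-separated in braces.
Answer: {3,5}

Derivation:
Constraint 1 (V != W) on D(V)={2,4,5,7} D(W)={2,4,5,7,8,9}: no change
Constraint 2 (X != W) on D(X)={3,4,5,9} D(W)={2,4,5,7,8,9}: no change
Constraint 3 (X < V) on D(X)={3,4,5,9} D(V)={2,4,5,7}: X {3,4,5,9}->{3,4,5}; V {2,4,5,7}->{4,5,7}
Constraint 4 (W + X = V) on D(W)={2,4,5,7,8,9} D(X)={3,4,5} D(V)={4,5,7}: W {2,4,5,7,8,9}->{2,4}; X {3,4,5}->{3,5}; V {4,5,7}->{5,7}
So after all 4 constraints: D(X) = {3,5}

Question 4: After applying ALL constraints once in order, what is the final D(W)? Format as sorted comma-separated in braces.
Constraint 1 (V != W) on D(V)={2,4,5,7} D(W)={2,4,5,7,8,9}: no change
Constraint 2 (X != W) on D(X)={3,4,5,9} D(W)={2,4,5,7,8,9}: no change
Constraint 3 (X < V) on D(X)={3,4,5,9} D(V)={2,4,5,7}: X {3,4,5,9}->{3,4,5}; V {2,4,5,7}->{4,5,7}
Constraint 4 (W + X = V) on D(W)={2,4,5,7,8,9} D(X)={3,4,5} D(V)={4,5,7}: W {2,4,5,7,8,9}->{2,4}; X {3,4,5}->{3,5}; V {4,5,7}->{5,7}
So after all 4 constraints: D(W) = {2,4}

Answer: {2,4}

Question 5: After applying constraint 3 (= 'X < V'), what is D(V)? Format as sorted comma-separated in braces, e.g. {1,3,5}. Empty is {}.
Constraint 1 (V != W) on D(V)={2,4,5,7} D(W)={2,4,5,7,8,9}: no change
Constraint 2 (X != W) on D(X)={3,4,5,9} D(W)={2,4,5,7,8,9}: no change
Constraint 3 (X < V) on D(X)={3,4,5,9} D(V)={2,4,5,7}: X {3,4,5,9}->{3,4,5}; V {2,4,5,7}->{4,5,7}
So after constraint 3: D(V) = {4,5,7}

Answer: {4,5,7}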